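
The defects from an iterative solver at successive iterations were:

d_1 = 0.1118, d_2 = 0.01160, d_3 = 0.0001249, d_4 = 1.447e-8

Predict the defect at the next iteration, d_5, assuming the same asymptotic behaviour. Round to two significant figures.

1.9e-16

First estimate the order: p ≈ ln(d_4/d_3) / ln(d_3/d_2) = ln(1.447e-8/0.0001249)/ln(0.0001249/0.01160) = ln(0.000115853)/ln(0.0107672) ≈ 2.0002.
Then d_5 ≈ d_4·(d_4/d_3)^p = 1.447e-8·(0.000115853)^2.0002 = 1.447e-8·1.33976e-08 ≈ 1.939e-16.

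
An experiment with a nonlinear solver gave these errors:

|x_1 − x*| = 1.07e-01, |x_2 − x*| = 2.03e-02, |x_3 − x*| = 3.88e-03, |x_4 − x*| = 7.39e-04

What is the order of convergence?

Consecutive ratios: |x_4 − x*|/|x_3 − x*| = 7.39e-04/3.88e-03 = 0.190464, |x_3 − x*|/|x_2 − x*| = 3.88e-03/2.03e-02 = 0.191133.
p ≈ ln(0.190464)/ln(0.191133) = -1.6583/-1.6548 ≈ 1.00.
So the convergence is linear (order 1).

1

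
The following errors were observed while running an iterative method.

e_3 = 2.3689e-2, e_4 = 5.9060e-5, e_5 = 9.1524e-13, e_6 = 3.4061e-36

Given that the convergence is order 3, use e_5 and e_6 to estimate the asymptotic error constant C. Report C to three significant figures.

C ≈ e_6 / e_5^3
  = 3.4061e-36 / (9.1524e-13)^3
  = 3.4061e-36 / 7.66664e-37 ≈ 4.4428

4.44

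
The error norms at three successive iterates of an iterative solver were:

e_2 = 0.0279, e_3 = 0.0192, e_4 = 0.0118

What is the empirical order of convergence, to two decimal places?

1.30

p ≈ ln(e_4/e_3) / ln(e_3/e_2)
  = ln(0.0118/0.0192) / ln(0.0192/0.0279)
  = ln(0.614583) / ln(0.688172)
  = -0.48681 / -0.37372 ≈ 1.30261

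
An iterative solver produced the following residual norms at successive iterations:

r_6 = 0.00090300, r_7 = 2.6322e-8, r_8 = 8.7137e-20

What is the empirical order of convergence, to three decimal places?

2.531

p ≈ ln(r_8/r_7) / ln(r_7/r_6)
  = ln(8.7137e-20/2.6322e-8) / ln(2.6322e-8/0.00090300)
  = ln(3.31042e-12) / ln(2.91495e-05)
  = -26.433946 / -10.443073 ≈ 2.531242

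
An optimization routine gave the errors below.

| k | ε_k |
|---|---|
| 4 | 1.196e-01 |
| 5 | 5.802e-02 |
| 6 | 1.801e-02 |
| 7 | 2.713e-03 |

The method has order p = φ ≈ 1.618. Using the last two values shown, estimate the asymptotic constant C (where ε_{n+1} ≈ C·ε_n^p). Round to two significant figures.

C ≈ ε_7 / ε_6^1.618
  = 2.713e-03 / (1.801e-02)^1.618
  = 2.713e-03 / 0.0015046 ≈ 1.8031

1.8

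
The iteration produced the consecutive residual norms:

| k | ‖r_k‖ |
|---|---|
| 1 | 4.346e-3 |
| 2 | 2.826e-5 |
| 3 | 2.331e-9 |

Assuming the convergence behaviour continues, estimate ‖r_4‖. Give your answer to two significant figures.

5.5e-17

First estimate the order: p ≈ ln(‖r_3‖/‖r_2‖) / ln(‖r_2‖/‖r_1‖) = ln(2.331e-9/2.826e-5)/ln(2.826e-5/4.346e-3) = ln(8.24841e-05)/ln(0.00650253) ≈ 1.8673.
Then ‖r_4‖ ≈ ‖r_3‖·(‖r_3‖/‖r_2‖)^p = 2.331e-9·(8.24841e-05)^1.8673 = 2.331e-9·2.3694e-08 ≈ 5.523e-17.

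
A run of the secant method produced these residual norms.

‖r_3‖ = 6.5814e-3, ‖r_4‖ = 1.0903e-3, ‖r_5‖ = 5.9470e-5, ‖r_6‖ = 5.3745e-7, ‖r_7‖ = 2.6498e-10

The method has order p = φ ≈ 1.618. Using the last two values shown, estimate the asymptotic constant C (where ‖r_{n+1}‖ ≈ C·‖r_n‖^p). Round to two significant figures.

3.7

C ≈ ‖r_7‖ / ‖r_6‖^1.618
  = 2.6498e-10 / (5.3745e-7)^1.618
  = 2.6498e-10 / 7.17277e-11 ≈ 3.6942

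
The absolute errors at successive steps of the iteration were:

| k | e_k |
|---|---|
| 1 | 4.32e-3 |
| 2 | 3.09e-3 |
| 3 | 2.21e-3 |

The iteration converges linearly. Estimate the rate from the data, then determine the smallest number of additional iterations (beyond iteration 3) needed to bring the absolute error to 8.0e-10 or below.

45

Rate ρ ≈ e_3/e_2 = 2.21e-3/3.09e-3 = 0.7152.
After j more steps, e_{3+j} ≈ 2.21e-3·ρ^j; need ρ^j ≤ 8.0e-10/2.21e-3 = 3.61991e-07.
j ≥ ln(3.61991e-07)/ln(0.7152) = -14.8316/-0.33519 = 44.248.
So 45 more iterations are needed.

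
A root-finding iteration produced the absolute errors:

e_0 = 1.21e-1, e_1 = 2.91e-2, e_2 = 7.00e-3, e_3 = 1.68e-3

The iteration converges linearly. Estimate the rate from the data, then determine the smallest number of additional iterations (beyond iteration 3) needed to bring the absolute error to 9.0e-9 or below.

9

Rate ρ ≈ e_3/e_2 = 1.68e-3/7.00e-3 = 0.2400.
After j more steps, e_{3+j} ≈ 1.68e-3·ρ^j; need ρ^j ≤ 9.0e-9/1.68e-3 = 5.35714e-06.
j ≥ ln(5.35714e-06)/ln(0.2400) = -12.1371/-1.42712 = 8.505.
So 9 more iterations are needed.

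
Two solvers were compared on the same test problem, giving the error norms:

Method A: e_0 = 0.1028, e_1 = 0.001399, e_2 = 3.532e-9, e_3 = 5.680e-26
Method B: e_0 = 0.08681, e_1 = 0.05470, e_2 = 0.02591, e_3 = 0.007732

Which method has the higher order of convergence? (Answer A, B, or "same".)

A

Method A: p ≈ ln(5.680e-26/3.532e-9)/ln(3.532e-9/0.001399) ≈ 3.00.
Method B: p ≈ ln(0.007732/0.02591)/ln(0.02591/0.05470) ≈ 1.62.
Method A has the higher order (≈3.0 vs ≈1.6).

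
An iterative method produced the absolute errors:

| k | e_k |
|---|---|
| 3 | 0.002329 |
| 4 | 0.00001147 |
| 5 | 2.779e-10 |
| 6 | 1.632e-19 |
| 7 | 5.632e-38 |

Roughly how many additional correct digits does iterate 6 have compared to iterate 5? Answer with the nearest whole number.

Digits gained ≈ log₁₀(e_5/e_6) = log₁₀(2.779e-10/1.632e-19) = log₁₀(1.70282e+09) ≈ 9.231.

9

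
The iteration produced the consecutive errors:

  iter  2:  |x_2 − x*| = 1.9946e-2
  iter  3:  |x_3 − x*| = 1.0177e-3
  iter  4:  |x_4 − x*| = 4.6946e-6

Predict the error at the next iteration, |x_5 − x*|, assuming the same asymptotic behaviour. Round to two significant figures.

First estimate the order: p ≈ ln(|x_4 − x*|/|x_3 − x*|) / ln(|x_3 − x*|/|x_2 − x*|) = ln(4.6946e-6/1.0177e-3)/ln(1.0177e-3/1.9946e-2) = ln(0.00461295)/ln(0.0510228) ≈ 1.8077.
Then |x_5 − x*| ≈ |x_4 − x*|·(|x_4 − x*|/|x_3 − x*|)^p = 4.6946e-6·(0.00461295)^1.8077 = 4.6946e-6·5.98652e-05 ≈ 2.81e-10.

2.8e-10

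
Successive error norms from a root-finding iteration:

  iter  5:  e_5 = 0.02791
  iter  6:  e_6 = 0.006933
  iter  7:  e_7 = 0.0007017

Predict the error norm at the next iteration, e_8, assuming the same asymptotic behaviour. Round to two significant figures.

First estimate the order: p ≈ ln(e_7/e_6) / ln(e_6/e_5) = ln(0.0007017/0.006933)/ln(0.006933/0.02791) = ln(0.101212)/ln(0.248406) ≈ 1.6447.
Then e_8 ≈ e_7·(e_7/e_6)^p = 0.0007017·(0.101212)^1.6447 = 0.0007017·0.0231156 ≈ 1.622e-05.

1.6e-5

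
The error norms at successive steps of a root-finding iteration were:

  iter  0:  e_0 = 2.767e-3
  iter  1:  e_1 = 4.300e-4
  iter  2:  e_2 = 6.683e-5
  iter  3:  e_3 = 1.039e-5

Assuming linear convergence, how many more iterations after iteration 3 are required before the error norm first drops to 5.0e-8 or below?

3

Rate ρ ≈ e_3/e_2 = 1.039e-5/6.683e-5 = 0.1555.
After j more steps, e_{3+j} ≈ 1.039e-5·ρ^j; need ρ^j ≤ 5.0e-8/1.039e-5 = 0.00481232.
j ≥ ln(0.00481232)/ln(0.1555) = -5.3366/-1.86111 = 2.867.
So 3 more iterations are needed.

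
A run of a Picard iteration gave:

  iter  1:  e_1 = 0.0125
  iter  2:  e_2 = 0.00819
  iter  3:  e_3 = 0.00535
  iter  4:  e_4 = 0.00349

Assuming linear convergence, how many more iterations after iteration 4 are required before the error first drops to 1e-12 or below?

52

Rate ρ ≈ e_4/e_3 = 0.00349/0.00535 = 0.6523.
After j more steps, e_{4+j} ≈ 0.00349·ρ^j; need ρ^j ≤ 1e-12/0.00349 = 2.86533e-10.
j ≥ ln(2.86533e-10)/ln(0.6523) = -21.9732/-0.42725 = 51.429.
So 52 more iterations are needed.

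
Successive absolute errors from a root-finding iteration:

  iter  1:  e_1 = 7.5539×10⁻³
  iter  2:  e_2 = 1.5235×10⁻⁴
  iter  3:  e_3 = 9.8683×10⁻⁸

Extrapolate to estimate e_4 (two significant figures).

First estimate the order: p ≈ ln(e_3/e_2) / ln(e_2/e_1) = ln(9.8683×10⁻⁸/1.5235×10⁻⁴)/ln(1.5235×10⁻⁴/7.5539×10⁻³) = ln(0.000647739)/ln(0.0201684) ≈ 1.8808.
Then e_4 ≈ e_3·(e_3/e_2)^p = 9.8683×10⁻⁸·(0.000647739)^1.8808 = 9.8683×10⁻⁸·1.00666e-06 ≈ 9.934e-14.

9.9e-14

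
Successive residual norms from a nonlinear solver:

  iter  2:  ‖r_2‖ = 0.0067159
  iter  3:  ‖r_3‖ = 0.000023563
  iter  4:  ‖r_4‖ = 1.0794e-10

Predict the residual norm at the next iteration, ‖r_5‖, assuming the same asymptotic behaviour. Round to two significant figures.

First estimate the order: p ≈ ln(‖r_4‖/‖r_3‖) / ln(‖r_3‖/‖r_2‖) = ln(1.0794e-10/0.000023563)/ln(0.000023563/0.0067159) = ln(4.58091e-06)/ln(0.00350854) ≈ 2.1749.
Then ‖r_5‖ ≈ ‖r_4‖·(‖r_4‖/‖r_3‖)^p = 1.0794e-10·(4.58091e-06)^2.1749 = 1.0794e-10·2.44402e-12 ≈ 2.638e-22.

2.6e-22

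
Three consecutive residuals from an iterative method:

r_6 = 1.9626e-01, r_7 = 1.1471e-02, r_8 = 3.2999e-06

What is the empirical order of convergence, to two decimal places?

p ≈ ln(r_8/r_7) / ln(r_7/r_6)
  = ln(3.2999e-06/1.1471e-02) / ln(1.1471e-02/1.9626e-01)
  = ln(0.000287673) / ln(0.058448)
  = -8.15369 / -2.83962 ≈ 2.87140

2.87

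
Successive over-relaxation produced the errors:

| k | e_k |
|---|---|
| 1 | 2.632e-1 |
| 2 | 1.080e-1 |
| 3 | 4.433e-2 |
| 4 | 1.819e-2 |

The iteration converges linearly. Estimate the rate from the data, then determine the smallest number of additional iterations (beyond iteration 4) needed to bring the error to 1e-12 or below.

Rate ρ ≈ e_4/e_3 = 1.819e-2/4.433e-2 = 0.4103.
After j more steps, e_{4+j} ≈ 1.819e-2·ρ^j; need ρ^j ≤ 1e-12/1.819e-2 = 5.49753e-11.
j ≥ ln(5.49753e-11)/ln(0.4103) = -23.6241/-0.89087 = 26.518.
So 27 more iterations are needed.

27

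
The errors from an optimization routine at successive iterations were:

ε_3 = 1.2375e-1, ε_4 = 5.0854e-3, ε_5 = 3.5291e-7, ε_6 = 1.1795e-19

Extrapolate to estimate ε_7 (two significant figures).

4.4e-57

First estimate the order: p ≈ ln(ε_6/ε_5) / ln(ε_5/ε_4) = ln(1.1795e-19/3.5291e-7)/ln(3.5291e-7/5.0854e-3) = ln(3.34221e-13)/ln(6.93967e-05) ≈ 3.0000.
Then ε_7 ≈ ε_6·(ε_6/ε_5)^p = 1.1795e-19·(3.34221e-13)^3.0000 = 1.1795e-19·3.73337e-38 ≈ 4.404e-57.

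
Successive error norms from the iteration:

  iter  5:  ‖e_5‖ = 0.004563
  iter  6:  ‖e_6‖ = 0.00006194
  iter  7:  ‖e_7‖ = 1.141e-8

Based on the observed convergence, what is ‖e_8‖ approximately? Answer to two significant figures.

First estimate the order: p ≈ ln(‖e_7‖/‖e_6‖) / ln(‖e_6‖/‖e_5‖) = ln(1.141e-8/0.00006194)/ln(0.00006194/0.004563) = ln(0.000184211)/ln(0.0135744) ≈ 2.0001.
Then ‖e_8‖ ≈ ‖e_7‖·(‖e_7‖/‖e_6‖)^p = 1.141e-8·(0.000184211)^2.0001 = 1.141e-8·3.39045e-08 ≈ 3.869e-16.

3.9e-16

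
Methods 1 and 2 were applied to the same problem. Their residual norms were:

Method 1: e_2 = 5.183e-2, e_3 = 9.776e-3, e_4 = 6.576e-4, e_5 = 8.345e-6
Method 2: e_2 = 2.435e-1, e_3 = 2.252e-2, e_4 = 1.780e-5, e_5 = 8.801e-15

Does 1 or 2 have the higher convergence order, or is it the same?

Method 1: p ≈ ln(8.345e-6/6.576e-4)/ln(6.576e-4/9.776e-3) ≈ 1.62.
Method 2: p ≈ ln(8.801e-15/1.780e-5)/ln(1.780e-5/2.252e-2) ≈ 3.00.
Method 2 has the higher order (≈3.0 vs ≈1.6).

2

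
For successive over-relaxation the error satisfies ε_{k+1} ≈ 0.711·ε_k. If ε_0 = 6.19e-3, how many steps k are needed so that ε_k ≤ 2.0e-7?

After k steps, ε_k ≈ 6.19e-3·0.711^k.
Need 0.711^k ≤ 2.0e-7/6.19e-3 = 3.23102e-05.
k ≥ ln(3.23102e-05)/ln(0.711) = -10.3401/-0.34108 = 30.316.
Smallest integer k = 31.

31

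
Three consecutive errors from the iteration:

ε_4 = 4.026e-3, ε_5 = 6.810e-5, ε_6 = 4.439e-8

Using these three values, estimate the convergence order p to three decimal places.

p ≈ ln(ε_6/ε_5) / ln(ε_5/ε_4)
  = ln(4.439e-8/6.810e-5) / ln(6.810e-5/4.026e-3)
  = ln(0.000651836) / ln(0.0169151)
  = -7.335718 / -4.079549 ≈ 1.798169

1.798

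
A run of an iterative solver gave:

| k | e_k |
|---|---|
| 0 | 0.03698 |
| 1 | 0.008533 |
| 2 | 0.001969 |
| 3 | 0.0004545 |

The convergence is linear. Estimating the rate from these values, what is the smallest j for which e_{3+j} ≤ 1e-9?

Rate ρ ≈ e_3/e_2 = 0.0004545/0.001969 = 0.2308.
After j more steps, e_{3+j} ≈ 0.0004545·ρ^j; need ρ^j ≤ 1e-9/0.0004545 = 2.20022e-06.
j ≥ ln(2.20022e-06)/ln(0.2308) = -13.0270/-1.46620 = 8.885.
So 9 more iterations are needed.

9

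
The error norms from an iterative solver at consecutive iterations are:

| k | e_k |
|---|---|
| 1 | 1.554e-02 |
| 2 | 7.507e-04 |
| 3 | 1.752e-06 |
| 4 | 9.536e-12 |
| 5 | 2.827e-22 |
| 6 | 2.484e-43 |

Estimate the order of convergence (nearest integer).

2

Consecutive ratios: e_6/e_5 = 2.484e-43/2.827e-22 = 8.7867e-22, e_5/e_4 = 2.827e-22/9.536e-12 = 2.96456e-11.
p ≈ ln(8.7867e-22)/ln(2.96456e-11) = -48.4836/-24.2417 ≈ 2.00.
So the convergence is quadratic (order 2).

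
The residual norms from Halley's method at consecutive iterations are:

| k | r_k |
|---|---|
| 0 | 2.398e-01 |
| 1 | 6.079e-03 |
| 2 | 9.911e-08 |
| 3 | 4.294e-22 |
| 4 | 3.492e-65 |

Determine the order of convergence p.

3

Consecutive ratios: r_4/r_3 = 3.492e-65/4.294e-22 = 8.13228e-44, r_3/r_2 = 4.294e-22/9.911e-08 = 4.33256e-15.
p ≈ ln(8.13228e-44)/ln(4.33256e-15) = -99.2179/-33.0726 ≈ 3.00.
So the convergence is cubic (order 3).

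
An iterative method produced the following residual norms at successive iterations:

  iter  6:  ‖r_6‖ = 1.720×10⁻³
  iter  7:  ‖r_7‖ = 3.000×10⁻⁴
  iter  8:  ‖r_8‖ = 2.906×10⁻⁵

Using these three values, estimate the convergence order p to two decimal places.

1.34

p ≈ ln(‖r_8‖/‖r_7‖) / ln(‖r_7‖/‖r_6‖)
  = ln(2.906×10⁻⁵/3.000×10⁻⁴) / ln(3.000×10⁻⁴/1.720×10⁻³)
  = ln(0.0968667) / ln(0.174419)
  = -2.33442 / -1.74629 ≈ 1.33679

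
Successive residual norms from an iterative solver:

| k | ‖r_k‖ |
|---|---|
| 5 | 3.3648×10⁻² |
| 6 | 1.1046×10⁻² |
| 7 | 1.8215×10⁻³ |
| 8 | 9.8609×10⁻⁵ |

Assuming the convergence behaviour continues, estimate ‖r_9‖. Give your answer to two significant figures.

First estimate the order: p ≈ ln(‖r_8‖/‖r_7‖) / ln(‖r_7‖/‖r_6‖) = ln(9.8609×10⁻⁵/1.8215×10⁻³)/ln(1.8215×10⁻³/1.1046×10⁻²) = ln(0.0541362)/ln(0.164901) ≈ 1.6180.
Then ‖r_9‖ ≈ ‖r_8‖·(‖r_8‖/‖r_7‖)^p = 9.8609×10⁻⁵·(0.0541362)^1.6180 = 9.8609×10⁻⁵·0.0089286 ≈ 8.804e-07.

8.8e-7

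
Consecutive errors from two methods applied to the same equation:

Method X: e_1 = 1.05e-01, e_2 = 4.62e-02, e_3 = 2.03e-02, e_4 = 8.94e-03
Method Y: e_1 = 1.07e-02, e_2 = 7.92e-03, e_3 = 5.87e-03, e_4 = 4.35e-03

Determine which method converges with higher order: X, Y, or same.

same

Method X: p ≈ ln(8.94e-03/2.03e-02)/ln(2.03e-02/4.62e-02) ≈ 1.00.
Method Y: p ≈ ln(4.35e-03/5.87e-03)/ln(5.87e-03/7.92e-03) ≈ 1.00.
Both orders ≈ 1.0 — effectively the same.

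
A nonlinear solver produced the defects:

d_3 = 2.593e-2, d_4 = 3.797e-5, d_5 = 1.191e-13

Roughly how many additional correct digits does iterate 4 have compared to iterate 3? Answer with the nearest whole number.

Digits gained ≈ log₁₀(d_3/d_4) = log₁₀(2.593e-2/3.797e-5) = log₁₀(682.908) ≈ 2.834.

3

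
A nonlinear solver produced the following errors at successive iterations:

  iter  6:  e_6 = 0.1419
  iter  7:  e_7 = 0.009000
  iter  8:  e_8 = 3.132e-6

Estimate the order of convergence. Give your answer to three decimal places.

2.887

p ≈ ln(e_8/e_7) / ln(e_7/e_6)
  = ln(3.132e-6/0.009000) / ln(0.009000/0.1419)
  = ln(0.000348) / ln(0.0634249)
  = -7.963308 / -2.757899 ≈ 2.887455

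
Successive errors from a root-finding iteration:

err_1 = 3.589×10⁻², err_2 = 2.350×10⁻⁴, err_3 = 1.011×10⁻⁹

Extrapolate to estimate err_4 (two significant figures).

6.6e-23

First estimate the order: p ≈ ln(err_3/err_2) / ln(err_2/err_1) = ln(1.011×10⁻⁹/2.350×10⁻⁴)/ln(2.350×10⁻⁴/3.589×10⁻²) = ln(4.30213e-06)/ln(0.00654778) ≈ 2.4572.
Then err_4 ≈ err_3·(err_3/err_2)^p = 1.011×10⁻⁹·(4.30213e-06)^2.4572 = 1.011×10⁻⁹·6.51459e-14 ≈ 6.586e-23.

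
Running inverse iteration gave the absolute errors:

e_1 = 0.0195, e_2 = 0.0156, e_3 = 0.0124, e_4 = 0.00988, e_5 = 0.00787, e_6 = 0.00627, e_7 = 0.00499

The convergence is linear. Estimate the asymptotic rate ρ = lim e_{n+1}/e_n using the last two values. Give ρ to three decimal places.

ρ ≈ e_7/e_6 = 0.00499/0.00627 = 0.79585

0.796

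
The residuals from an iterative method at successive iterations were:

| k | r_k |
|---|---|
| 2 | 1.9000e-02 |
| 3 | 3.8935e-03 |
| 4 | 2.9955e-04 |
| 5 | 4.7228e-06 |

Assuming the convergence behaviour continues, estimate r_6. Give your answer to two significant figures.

5.7e-9

First estimate the order: p ≈ ln(r_5/r_4) / ln(r_4/r_3) = ln(4.7228e-06/2.9955e-04)/ln(2.9955e-04/3.8935e-03) = ln(0.0157663)/ln(0.0769359) ≈ 1.6180.
Then r_6 ≈ r_5·(r_5/r_4)^p = 4.7228e-06·(0.0157663)^1.6180 = 4.7228e-06·0.00121318 ≈ 5.73e-09.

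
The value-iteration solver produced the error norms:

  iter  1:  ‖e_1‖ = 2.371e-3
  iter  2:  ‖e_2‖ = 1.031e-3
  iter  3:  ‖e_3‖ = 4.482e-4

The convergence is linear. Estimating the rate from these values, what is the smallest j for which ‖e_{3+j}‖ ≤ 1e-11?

22

Rate ρ ≈ ‖e_3‖/‖e_2‖ = 4.482e-4/1.031e-3 = 0.4347.
After j more steps, ‖e_{3+j}‖ ≈ 4.482e-4·ρ^j; need ρ^j ≤ 1e-11/4.482e-4 = 2.23115e-08.
j ≥ ln(2.23115e-08)/ln(0.4347) = -17.6182/-0.83310 = 21.148.
So 22 more iterations are needed.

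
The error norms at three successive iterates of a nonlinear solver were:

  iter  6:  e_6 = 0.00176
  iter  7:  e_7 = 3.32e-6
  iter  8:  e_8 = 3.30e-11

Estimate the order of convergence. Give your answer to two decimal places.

p ≈ ln(e_8/e_7) / ln(e_7/e_6)
  = ln(3.30e-11/3.32e-6) / ln(3.32e-6/0.00176)
  = ln(9.93976e-06) / ln(0.00188636)
  = -11.51897 / -6.27311 ≈ 1.83625

1.84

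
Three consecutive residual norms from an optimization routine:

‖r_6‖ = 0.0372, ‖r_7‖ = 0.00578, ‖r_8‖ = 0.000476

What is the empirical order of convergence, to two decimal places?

1.34

p ≈ ln(‖r_8‖/‖r_7‖) / ln(‖r_7‖/‖r_6‖)
  = ln(0.000476/0.00578) / ln(0.00578/0.0372)
  = ln(0.0823529) / ln(0.155376)
  = -2.49674 / -1.86191 ≈ 1.34096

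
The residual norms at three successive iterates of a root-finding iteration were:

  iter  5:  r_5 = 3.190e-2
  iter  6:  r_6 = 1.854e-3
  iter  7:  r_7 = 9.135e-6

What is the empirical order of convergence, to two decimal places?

p ≈ ln(r_7/r_6) / ln(r_6/r_5)
  = ln(9.135e-6/1.854e-3) / ln(1.854e-3/3.190e-2)
  = ln(0.00492718) / ln(0.0581191)
  = -5.31299 / -2.84526 ≈ 1.86731

1.87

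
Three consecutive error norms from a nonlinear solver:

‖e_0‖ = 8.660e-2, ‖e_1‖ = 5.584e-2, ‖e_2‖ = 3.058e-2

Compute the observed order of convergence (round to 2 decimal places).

p ≈ ln(‖e_2‖/‖e_1‖) / ln(‖e_1‖/‖e_0‖)
  = ln(3.058e-2/5.584e-2) / ln(5.584e-2/8.660e-2)
  = ln(0.547636) / ln(0.644804)
  = -0.60214 / -0.43881 ≈ 1.37221

1.37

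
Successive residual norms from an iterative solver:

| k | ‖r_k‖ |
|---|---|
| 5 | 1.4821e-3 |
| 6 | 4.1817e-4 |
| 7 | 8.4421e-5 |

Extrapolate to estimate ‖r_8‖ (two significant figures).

First estimate the order: p ≈ ln(‖r_7‖/‖r_6‖) / ln(‖r_6‖/‖r_5‖) = ln(8.4421e-5/4.1817e-4)/ln(4.1817e-4/1.4821e-3) = ln(0.201882)/ln(0.282147) ≈ 1.2646.
Then ‖r_8‖ ≈ ‖r_7‖·(‖r_7‖/‖r_6‖)^p = 8.4421e-5·(0.201882)^1.2646 = 8.4421e-5·0.132198 ≈ 1.116e-05.

1.1e-5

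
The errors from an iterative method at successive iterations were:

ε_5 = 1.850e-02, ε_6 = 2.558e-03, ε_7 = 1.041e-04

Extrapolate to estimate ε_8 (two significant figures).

5.9e-7

First estimate the order: p ≈ ln(ε_7/ε_6) / ln(ε_6/ε_5) = ln(1.041e-04/2.558e-03)/ln(2.558e-03/1.850e-02) = ln(0.0406959)/ln(0.13827) ≈ 1.6182.
Then ε_8 ≈ ε_7·(ε_7/ε_6)^p = 1.041e-04·(0.0406959)^1.6182 = 1.041e-04·0.00562309 ≈ 5.854e-07.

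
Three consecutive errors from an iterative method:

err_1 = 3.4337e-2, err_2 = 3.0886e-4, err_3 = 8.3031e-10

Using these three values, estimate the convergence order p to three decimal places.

2.723

p ≈ ln(err_3/err_2) / ln(err_2/err_1)
  = ln(8.3031e-10/3.0886e-4) / ln(3.0886e-4/3.4337e-2)
  = ln(2.68831e-06) / ln(0.00899496)
  = -12.826598 / -4.711091 ≈ 2.722639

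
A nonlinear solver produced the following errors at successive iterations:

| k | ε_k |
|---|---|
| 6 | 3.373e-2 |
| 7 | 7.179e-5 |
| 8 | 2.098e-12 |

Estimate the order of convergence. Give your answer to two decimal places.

p ≈ ln(ε_8/ε_7) / ln(ε_7/ε_6)
  = ln(2.098e-12/7.179e-5) / ln(7.179e-5/3.373e-2)
  = ln(2.92241e-08) / ln(0.00212837)
  = -17.34827 / -6.15240 ≈ 2.81976

2.82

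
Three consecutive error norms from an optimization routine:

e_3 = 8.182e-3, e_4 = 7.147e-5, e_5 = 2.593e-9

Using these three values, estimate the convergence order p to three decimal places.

2.157

p ≈ ln(e_5/e_4) / ln(e_4/e_3)
  = ln(2.593e-9/7.147e-5) / ln(7.147e-5/8.182e-3)
  = ln(3.6281e-05) / ln(0.00873503)
  = -10.224216 / -4.740414 ≈ 2.156819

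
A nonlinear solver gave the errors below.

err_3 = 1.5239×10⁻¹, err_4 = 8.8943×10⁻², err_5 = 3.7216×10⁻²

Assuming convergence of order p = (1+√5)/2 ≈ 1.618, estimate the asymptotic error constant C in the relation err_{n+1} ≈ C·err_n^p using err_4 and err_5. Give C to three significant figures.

C ≈ err_5 / err_4^1.618
  = 3.7216×10⁻² / (8.8943×10⁻²)^1.618
  = 3.7216×10⁻² / 0.0199371 ≈ 1.8667

1.87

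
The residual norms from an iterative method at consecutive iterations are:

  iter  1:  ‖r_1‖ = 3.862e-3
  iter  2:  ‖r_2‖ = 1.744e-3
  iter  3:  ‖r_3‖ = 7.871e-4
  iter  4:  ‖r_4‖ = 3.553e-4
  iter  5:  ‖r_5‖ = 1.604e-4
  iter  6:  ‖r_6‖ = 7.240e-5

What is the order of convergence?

1

Consecutive ratios: ‖r_6‖/‖r_5‖ = 7.240e-5/1.604e-4 = 0.451372, ‖r_5‖/‖r_4‖ = 1.604e-4/3.553e-4 = 0.451449.
p ≈ ln(0.451372)/ln(0.451449) = -0.7955/-0.7953 ≈ 1.00.
So the convergence is linear (order 1).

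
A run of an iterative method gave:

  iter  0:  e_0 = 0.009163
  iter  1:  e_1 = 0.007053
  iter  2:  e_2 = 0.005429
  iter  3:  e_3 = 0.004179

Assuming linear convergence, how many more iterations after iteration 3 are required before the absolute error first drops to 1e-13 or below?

94

Rate ρ ≈ e_3/e_2 = 0.004179/0.005429 = 0.7698.
After j more steps, e_{3+j} ≈ 0.004179·ρ^j; need ρ^j ≤ 1e-13/0.004179 = 2.39292e-11.
j ≥ ln(2.39292e-11)/ln(0.7698) = -24.4559/-0.26162 = 93.479.
So 94 more iterations are needed.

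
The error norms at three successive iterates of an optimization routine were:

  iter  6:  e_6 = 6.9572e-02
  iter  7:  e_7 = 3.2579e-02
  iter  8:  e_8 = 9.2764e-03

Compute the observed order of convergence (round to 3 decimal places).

1.656

p ≈ ln(e_8/e_7) / ln(e_7/e_6)
  = ln(9.2764e-03/3.2579e-02) / ln(3.2579e-02/6.9572e-02)
  = ln(0.284736) / ln(0.468277)
  = -1.256193 / -0.758695 ≈ 1.655729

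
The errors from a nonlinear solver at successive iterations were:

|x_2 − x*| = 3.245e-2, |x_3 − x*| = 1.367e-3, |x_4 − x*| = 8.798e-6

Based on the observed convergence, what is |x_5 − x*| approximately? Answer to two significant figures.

2.8e-9

First estimate the order: p ≈ ln(|x_4 − x*|/|x_3 − x*|) / ln(|x_3 − x*|/|x_2 − x*|) = ln(8.798e-6/1.367e-3)/ln(1.367e-3/3.245e-2) = ln(0.00643599)/ln(0.0421263) ≈ 1.5932.
Then |x_5 − x*| ≈ |x_4 − x*|·(|x_4 − x*|/|x_3 − x*|)^p = 8.798e-6·(0.00643599)^1.5932 = 8.798e-6·0.000322616 ≈ 2.838e-09.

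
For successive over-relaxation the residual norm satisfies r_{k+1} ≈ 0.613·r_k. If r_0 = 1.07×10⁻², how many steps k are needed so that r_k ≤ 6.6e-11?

39

After k steps, r_k ≈ 1.07×10⁻²·0.613^k.
Need 0.613^k ≤ 6.6e-11/1.07×10⁻² = 6.16822e-09.
k ≥ ln(6.16822e-09)/ln(0.613) = -18.9039/-0.48939 = 38.627.
Smallest integer k = 39.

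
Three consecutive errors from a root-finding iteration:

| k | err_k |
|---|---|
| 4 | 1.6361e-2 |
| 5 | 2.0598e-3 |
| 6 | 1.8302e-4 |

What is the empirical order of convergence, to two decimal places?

p ≈ ln(err_6/err_5) / ln(err_5/err_4)
  = ln(1.8302e-4/2.0598e-3) / ln(2.0598e-3/1.6361e-2)
  = ln(0.0888533) / ln(0.125897)
  = -2.42077 / -2.07229 ≈ 1.16816

1.17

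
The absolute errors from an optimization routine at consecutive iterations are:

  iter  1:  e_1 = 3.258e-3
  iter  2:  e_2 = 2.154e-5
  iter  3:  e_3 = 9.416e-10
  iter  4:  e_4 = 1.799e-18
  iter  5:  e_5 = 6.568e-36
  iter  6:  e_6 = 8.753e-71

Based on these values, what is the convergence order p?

Consecutive ratios: e_6/e_5 = 8.753e-71/6.568e-36 = 1.33267e-35, e_5/e_4 = 6.568e-36/1.799e-18 = 3.65092e-18.
p ≈ ln(1.33267e-35)/ln(3.65092e-18) = -80.3033/-40.1516 ≈ 2.00.
So the convergence is quadratic (order 2).

2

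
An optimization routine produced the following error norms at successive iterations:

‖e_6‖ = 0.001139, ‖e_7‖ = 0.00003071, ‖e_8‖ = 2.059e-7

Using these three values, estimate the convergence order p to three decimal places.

p ≈ ln(‖e_8‖/‖e_7‖) / ln(‖e_7‖/‖e_6‖)
  = ln(2.059e-7/0.00003071) / ln(0.00003071/0.001139)
  = ln(0.00670466) / ln(0.0269622)
  = -5.004952 / -3.613319 ≈ 1.385140

1.385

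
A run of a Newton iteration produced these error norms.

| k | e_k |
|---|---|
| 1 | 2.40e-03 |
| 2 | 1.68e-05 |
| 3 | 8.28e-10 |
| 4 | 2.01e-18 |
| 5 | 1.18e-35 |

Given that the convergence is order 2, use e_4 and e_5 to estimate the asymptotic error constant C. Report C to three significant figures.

C ≈ e_5 / e_4^2
  = 1.18e-35 / (2.01e-18)^2
  = 1.18e-35 / 4.0401e-36 ≈ 2.9207

2.92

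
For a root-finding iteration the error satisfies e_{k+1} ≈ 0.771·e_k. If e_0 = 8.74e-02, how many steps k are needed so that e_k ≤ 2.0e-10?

After k steps, e_k ≈ 8.74e-02·0.771^k.
Need 0.771^k ≤ 2.0e-10/8.74e-02 = 2.28833e-09.
k ≥ ln(2.28833e-09)/ln(0.771) = -19.8954/-0.26007 = 76.500.
Smallest integer k = 77.

77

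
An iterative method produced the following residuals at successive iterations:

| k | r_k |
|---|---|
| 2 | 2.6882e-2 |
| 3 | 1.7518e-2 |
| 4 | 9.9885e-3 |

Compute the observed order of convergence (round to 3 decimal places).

1.312

p ≈ ln(r_4/r_3) / ln(r_3/r_2)
  = ln(9.9885e-3/1.7518e-2) / ln(1.7518e-2/2.6882e-2)
  = ln(0.570185) / ln(0.651663)
  = -0.561794 / -0.428228 ≈ 1.311904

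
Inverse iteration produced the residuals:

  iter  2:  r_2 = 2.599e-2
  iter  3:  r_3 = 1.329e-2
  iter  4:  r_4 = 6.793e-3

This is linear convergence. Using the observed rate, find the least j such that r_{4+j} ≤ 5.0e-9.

Rate ρ ≈ r_4/r_3 = 6.793e-3/1.329e-2 = 0.5111.
After j more steps, r_{4+j} ≈ 6.793e-3·ρ^j; need ρ^j ≤ 5.0e-9/6.793e-3 = 7.36052e-07.
j ≥ ln(7.36052e-07)/ln(0.5111) = -14.1220/-0.67119 = 21.040.
So 22 more iterations are needed.

22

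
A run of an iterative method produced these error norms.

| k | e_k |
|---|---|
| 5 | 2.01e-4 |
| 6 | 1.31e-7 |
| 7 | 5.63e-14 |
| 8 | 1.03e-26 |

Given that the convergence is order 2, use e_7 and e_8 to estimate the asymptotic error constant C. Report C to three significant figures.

C ≈ e_8 / e_7^2
  = 1.03e-26 / (5.63e-14)^2
  = 1.03e-26 / 3.16969e-27 ≈ 3.2495

3.25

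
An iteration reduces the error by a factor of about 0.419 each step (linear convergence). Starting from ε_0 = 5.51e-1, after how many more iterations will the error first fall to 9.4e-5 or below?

10

After k steps, ε_k ≈ 5.51e-1·0.419^k.
Need 0.419^k ≤ 9.4e-5/5.51e-1 = 0.000170599.
k ≥ ln(0.000170599)/ln(0.419) = -8.6762/-0.86988 = 9.974.
Smallest integer k = 10.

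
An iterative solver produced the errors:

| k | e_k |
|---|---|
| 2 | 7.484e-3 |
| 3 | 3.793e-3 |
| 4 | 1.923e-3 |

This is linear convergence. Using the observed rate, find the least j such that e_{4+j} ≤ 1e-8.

18

Rate ρ ≈ e_4/e_3 = 1.923e-3/3.793e-3 = 0.5070.
After j more steps, e_{4+j} ≈ 1.923e-3·ρ^j; need ρ^j ≤ 1e-8/1.923e-3 = 5.20021e-06.
j ≥ ln(5.20021e-06)/ln(0.5070) = -12.1668/-0.67924 = 17.912.
So 18 more iterations are needed.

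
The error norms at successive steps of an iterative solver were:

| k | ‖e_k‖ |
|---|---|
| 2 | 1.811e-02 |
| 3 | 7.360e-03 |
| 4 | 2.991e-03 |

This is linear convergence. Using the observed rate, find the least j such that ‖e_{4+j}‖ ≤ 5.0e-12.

23

Rate ρ ≈ ‖e_4‖/‖e_3‖ = 2.991e-03/7.360e-03 = 0.4064.
After j more steps, ‖e_{4+j}‖ ≈ 2.991e-03·ρ^j; need ρ^j ≤ 5.0e-12/2.991e-03 = 1.67168e-09.
j ≥ ln(1.67168e-09)/ln(0.4064) = -20.2094/-0.90042 = 22.444.
So 23 more iterations are needed.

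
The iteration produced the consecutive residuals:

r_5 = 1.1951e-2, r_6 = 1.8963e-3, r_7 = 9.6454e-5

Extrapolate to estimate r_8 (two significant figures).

7.8e-7

First estimate the order: p ≈ ln(r_7/r_6) / ln(r_6/r_5) = ln(9.6454e-5/1.8963e-3)/ln(1.8963e-3/1.1951e-2) = ln(0.0508643)/ln(0.158673) ≈ 1.6180.
Then r_8 ≈ r_7·(r_7/r_6)^p = 9.6454e-5·(0.0508643)^1.6180 = 9.6454e-5·0.00807191 ≈ 7.786e-07.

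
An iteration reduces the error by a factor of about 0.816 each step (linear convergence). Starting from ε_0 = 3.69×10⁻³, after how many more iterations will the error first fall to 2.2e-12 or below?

105

After k steps, ε_k ≈ 3.69×10⁻³·0.816^k.
Need 0.816^k ≤ 2.2e-12/3.69×10⁻³ = 5.96206e-10.
k ≥ ln(5.96206e-10)/ln(0.816) = -21.2404/-0.20334 = 104.458.
Smallest integer k = 105.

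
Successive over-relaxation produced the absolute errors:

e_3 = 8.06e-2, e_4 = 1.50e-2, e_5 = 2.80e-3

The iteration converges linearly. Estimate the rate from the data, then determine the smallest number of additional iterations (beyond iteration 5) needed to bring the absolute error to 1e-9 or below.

Rate ρ ≈ e_5/e_4 = 2.80e-3/1.50e-2 = 0.1867.
After j more steps, e_{5+j} ≈ 2.80e-3·ρ^j; need ρ^j ≤ 1e-9/2.80e-3 = 3.57143e-07.
j ≥ ln(3.57143e-07)/ln(0.1867) = -14.8451/-1.67825 = 8.846.
So 9 more iterations are needed.

9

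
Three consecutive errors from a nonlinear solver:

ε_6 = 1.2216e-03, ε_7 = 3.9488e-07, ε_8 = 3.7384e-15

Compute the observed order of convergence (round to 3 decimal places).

2.299

p ≈ ln(ε_8/ε_7) / ln(ε_7/ε_6)
  = ln(3.7384e-15/3.9488e-07) / ln(3.9488e-07/1.2216e-03)
  = ln(9.46718e-09) / ln(0.000323248)
  = -18.475435 / -8.037091 ≈ 2.298771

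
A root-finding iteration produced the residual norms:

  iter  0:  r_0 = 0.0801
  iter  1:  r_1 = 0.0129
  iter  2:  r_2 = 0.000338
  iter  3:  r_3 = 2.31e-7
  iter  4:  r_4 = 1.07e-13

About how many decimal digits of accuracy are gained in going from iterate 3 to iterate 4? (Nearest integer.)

6

Digits gained ≈ log₁₀(r_3/r_4) = log₁₀(2.31e-7/1.07e-13) = log₁₀(2.15888e+06) ≈ 6.334.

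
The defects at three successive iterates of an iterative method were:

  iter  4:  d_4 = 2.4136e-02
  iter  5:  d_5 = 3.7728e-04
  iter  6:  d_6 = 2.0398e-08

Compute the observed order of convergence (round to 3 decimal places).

2.363

p ≈ ln(d_6/d_5) / ln(d_5/d_4)
  = ln(2.0398e-08/3.7728e-04) / ln(3.7728e-04/2.4136e-02)
  = ln(5.40659e-05) / ln(0.0156314)
  = -9.825307 / -4.158474 ≈ 2.362719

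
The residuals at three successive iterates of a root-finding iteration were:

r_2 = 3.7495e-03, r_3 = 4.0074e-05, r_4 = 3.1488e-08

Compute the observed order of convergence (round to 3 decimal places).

p ≈ ln(r_4/r_3) / ln(r_3/r_2)
  = ln(3.1488e-08/4.0074e-05) / ln(4.0074e-05/3.7495e-03)
  = ln(0.000785746) / ln(0.0106878)
  = -7.148877 / -4.538652 ≈ 1.575110

1.575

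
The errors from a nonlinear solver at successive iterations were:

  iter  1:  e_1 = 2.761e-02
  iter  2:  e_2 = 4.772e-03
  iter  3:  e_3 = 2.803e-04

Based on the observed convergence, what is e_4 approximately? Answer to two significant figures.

2.9e-6

First estimate the order: p ≈ ln(e_3/e_2) / ln(e_2/e_1) = ln(2.803e-04/4.772e-03)/ln(4.772e-03/2.761e-02) = ln(0.0587385)/ln(0.172836) ≈ 1.6148.
Then e_4 ≈ e_3·(e_3/e_2)^p = 2.803e-04·(0.0587385)^1.6148 = 2.803e-04·0.0102815 ≈ 2.882e-06.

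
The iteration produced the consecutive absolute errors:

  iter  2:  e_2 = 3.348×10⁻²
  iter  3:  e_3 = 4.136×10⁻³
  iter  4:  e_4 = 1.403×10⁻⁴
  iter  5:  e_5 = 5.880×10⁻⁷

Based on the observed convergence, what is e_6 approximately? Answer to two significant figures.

8.4e-11

First estimate the order: p ≈ ln(e_5/e_4) / ln(e_4/e_3) = ln(5.880×10⁻⁷/1.403×10⁻⁴)/ln(1.403×10⁻⁴/4.136×10⁻³) = ln(0.00419102)/ln(0.0339217) ≈ 1.6180.
Then e_6 ≈ e_5·(e_5/e_4)^p = 5.880×10⁻⁷·(0.00419102)^1.6180 = 5.880×10⁻⁷·0.000142204 ≈ 8.362e-11.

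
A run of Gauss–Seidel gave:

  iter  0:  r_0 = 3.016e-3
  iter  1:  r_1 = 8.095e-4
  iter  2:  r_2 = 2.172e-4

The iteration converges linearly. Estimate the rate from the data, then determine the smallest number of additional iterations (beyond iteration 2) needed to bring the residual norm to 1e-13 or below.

17

Rate ρ ≈ r_2/r_1 = 2.172e-4/8.095e-4 = 0.2683.
After j more steps, r_{2+j} ≈ 2.172e-4·ρ^j; need ρ^j ≤ 1e-13/2.172e-4 = 4.60405e-10.
j ≥ ln(4.60405e-10)/ln(0.2683) = -21.4989/-1.31565 = 16.341.
So 17 more iterations are needed.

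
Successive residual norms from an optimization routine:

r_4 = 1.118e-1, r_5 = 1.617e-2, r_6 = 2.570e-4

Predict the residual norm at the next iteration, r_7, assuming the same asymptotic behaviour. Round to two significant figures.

3.6e-8

First estimate the order: p ≈ ln(r_6/r_5) / ln(r_5/r_4) = ln(2.570e-4/1.617e-2)/ln(1.617e-2/1.118e-1) = ln(0.0158936)/ln(0.144633) ≈ 2.1421.
Then r_7 ≈ r_6·(r_6/r_5)^p = 2.570e-4·(0.0158936)^2.1421 = 2.570e-4·0.000140229 ≈ 3.604e-08.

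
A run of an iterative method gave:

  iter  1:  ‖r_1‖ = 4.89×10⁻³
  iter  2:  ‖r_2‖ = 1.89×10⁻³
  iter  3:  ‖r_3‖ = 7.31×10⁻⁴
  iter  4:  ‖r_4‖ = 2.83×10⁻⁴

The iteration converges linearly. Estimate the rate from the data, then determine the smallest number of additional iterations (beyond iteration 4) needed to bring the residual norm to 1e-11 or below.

19

Rate ρ ≈ ‖r_4‖/‖r_3‖ = 2.83×10⁻⁴/7.31×10⁻⁴ = 0.3871.
After j more steps, ‖r_{4+j}‖ ≈ 2.83×10⁻⁴·ρ^j; need ρ^j ≤ 1e-11/2.83×10⁻⁴ = 3.53357e-08.
j ≥ ln(3.53357e-08)/ln(0.3871) = -17.1584/-0.94907 = 18.079.
So 19 more iterations are needed.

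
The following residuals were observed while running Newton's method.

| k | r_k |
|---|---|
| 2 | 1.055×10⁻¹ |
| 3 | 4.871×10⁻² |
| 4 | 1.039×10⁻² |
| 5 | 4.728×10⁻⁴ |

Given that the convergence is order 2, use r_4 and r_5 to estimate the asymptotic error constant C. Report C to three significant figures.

4.38

C ≈ r_5 / r_4^2
  = 4.728×10⁻⁴ / (1.039×10⁻²)^2
  = 4.728×10⁻⁴ / 0.000107952 ≈ 4.3797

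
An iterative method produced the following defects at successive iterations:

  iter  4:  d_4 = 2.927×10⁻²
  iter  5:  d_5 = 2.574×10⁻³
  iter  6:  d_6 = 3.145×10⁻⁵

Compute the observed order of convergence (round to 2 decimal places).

1.81

p ≈ ln(d_6/d_5) / ln(d_5/d_4)
  = ln(3.145×10⁻⁵/2.574×10⁻³) / ln(2.574×10⁻³/2.927×10⁻²)
  = ln(0.0122183) / ln(0.0879399)
  = -4.40482 / -2.43110 ≈ 1.81186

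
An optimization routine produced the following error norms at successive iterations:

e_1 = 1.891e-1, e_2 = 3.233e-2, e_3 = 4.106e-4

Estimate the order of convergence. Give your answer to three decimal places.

p ≈ ln(e_3/e_2) / ln(e_2/e_1)
  = ln(4.106e-4/3.233e-2) / ln(3.233e-2/1.891e-1)
  = ln(0.0127003) / ln(0.170968)
  = -4.366130 / -1.766279 ≈ 2.471937

2.472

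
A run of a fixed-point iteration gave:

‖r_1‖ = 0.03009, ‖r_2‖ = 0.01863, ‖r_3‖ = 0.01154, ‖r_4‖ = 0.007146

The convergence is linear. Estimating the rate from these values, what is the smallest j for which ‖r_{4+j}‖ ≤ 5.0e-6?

Rate ρ ≈ ‖r_4‖/‖r_3‖ = 0.007146/0.01154 = 0.6192.
After j more steps, ‖r_{4+j}‖ ≈ 0.007146·ρ^j; need ρ^j ≤ 5.0e-6/0.007146 = 0.000699692.
j ≥ ln(0.000699692)/ln(0.6192) = -7.2649/-0.47933 = 15.156.
So 16 more iterations are needed.

16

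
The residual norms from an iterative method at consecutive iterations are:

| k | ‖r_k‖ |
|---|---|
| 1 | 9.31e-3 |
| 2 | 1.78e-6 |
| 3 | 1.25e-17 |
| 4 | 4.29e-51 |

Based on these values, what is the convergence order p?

3

Consecutive ratios: ‖r_4‖/‖r_3‖ = 4.29e-51/1.25e-17 = 3.432e-34, ‖r_3‖/‖r_2‖ = 1.25e-17/1.78e-6 = 7.02247e-12.
p ≈ ln(3.432e-34)/ln(7.02247e-12) = -77.0547/-25.6819 ≈ 3.00.
So the convergence is cubic (order 3).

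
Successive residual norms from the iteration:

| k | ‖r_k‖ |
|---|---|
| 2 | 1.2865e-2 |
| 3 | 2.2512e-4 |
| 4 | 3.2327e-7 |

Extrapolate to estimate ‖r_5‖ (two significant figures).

First estimate the order: p ≈ ln(‖r_4‖/‖r_3‖) / ln(‖r_3‖/‖r_2‖) = ln(3.2327e-7/2.2512e-4)/ln(2.2512e-4/1.2865e-2) = ln(0.00143599)/ln(0.0174986) ≈ 1.6180.
Then ‖r_5‖ ≈ ‖r_4‖·(‖r_4‖/‖r_3‖)^p = 3.2327e-7·(0.00143599)^1.6180 = 3.2327e-7·2.51345e-05 ≈ 8.125e-12.

8.1e-12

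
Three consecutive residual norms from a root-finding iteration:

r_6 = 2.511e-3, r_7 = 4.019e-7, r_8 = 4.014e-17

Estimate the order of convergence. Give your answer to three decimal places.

p ≈ ln(r_8/r_7) / ln(r_7/r_6)
  = ln(4.014e-17/4.019e-7) / ln(4.019e-7/2.511e-3)
  = ln(9.98756e-11) / ln(0.000160056)
  = -23.027096 / -8.739987 ≈ 2.634683

2.635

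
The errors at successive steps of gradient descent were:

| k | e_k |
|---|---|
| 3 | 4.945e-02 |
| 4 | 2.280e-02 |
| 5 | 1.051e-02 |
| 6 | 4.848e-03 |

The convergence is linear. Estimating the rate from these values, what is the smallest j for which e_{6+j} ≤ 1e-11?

Rate ρ ≈ e_6/e_5 = 4.848e-03/1.051e-02 = 0.4613.
After j more steps, e_{6+j} ≈ 4.848e-03·ρ^j; need ρ^j ≤ 1e-11/4.848e-03 = 2.06271e-09.
j ≥ ln(2.06271e-09)/ln(0.4613) = -19.9992/-0.77371 = 25.848.
So 26 more iterations are needed.

26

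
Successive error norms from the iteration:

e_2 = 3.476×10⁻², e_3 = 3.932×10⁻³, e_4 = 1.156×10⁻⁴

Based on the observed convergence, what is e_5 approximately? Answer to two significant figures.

First estimate the order: p ≈ ln(e_4/e_3) / ln(e_3/e_2) = ln(1.156×10⁻⁴/3.932×10⁻³)/ln(3.932×10⁻³/3.476×10⁻²) = ln(0.0293998)/ln(0.113119) ≈ 1.6183.
Then e_5 ≈ e_4·(e_4/e_3)^p = 1.156×10⁻⁴·(0.0293998)^1.6183 = 1.156×10⁻⁴·0.0033214 ≈ 3.84e-07.

3.8e-7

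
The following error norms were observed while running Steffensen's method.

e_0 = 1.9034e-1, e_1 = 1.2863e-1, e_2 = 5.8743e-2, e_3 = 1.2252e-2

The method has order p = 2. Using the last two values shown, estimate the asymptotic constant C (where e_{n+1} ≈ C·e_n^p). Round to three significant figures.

C ≈ e_3 / e_2^2
  = 1.2252e-2 / (5.8743e-2)^2
  = 1.2252e-2 / 0.00345074 ≈ 3.5505

3.55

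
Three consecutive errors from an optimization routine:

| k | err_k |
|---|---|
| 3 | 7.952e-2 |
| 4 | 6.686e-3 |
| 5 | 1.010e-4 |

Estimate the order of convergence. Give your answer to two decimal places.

1.69

p ≈ ln(err_5/err_4) / ln(err_4/err_3)
  = ln(1.010e-4/6.686e-3) / ln(6.686e-3/7.952e-2)
  = ln(0.0151062) / ln(0.0840795)
  = -4.19265 / -2.47599 ≈ 1.69332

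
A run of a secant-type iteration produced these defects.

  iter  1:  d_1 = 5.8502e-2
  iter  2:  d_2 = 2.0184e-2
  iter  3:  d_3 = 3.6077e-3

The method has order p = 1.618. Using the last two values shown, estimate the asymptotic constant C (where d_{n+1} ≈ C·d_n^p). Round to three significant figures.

C ≈ d_3 / d_2^1.618
  = 3.6077e-3 / (2.0184e-2)^1.618
  = 3.6077e-3 / 0.00180926 ≈ 1.994

1.99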